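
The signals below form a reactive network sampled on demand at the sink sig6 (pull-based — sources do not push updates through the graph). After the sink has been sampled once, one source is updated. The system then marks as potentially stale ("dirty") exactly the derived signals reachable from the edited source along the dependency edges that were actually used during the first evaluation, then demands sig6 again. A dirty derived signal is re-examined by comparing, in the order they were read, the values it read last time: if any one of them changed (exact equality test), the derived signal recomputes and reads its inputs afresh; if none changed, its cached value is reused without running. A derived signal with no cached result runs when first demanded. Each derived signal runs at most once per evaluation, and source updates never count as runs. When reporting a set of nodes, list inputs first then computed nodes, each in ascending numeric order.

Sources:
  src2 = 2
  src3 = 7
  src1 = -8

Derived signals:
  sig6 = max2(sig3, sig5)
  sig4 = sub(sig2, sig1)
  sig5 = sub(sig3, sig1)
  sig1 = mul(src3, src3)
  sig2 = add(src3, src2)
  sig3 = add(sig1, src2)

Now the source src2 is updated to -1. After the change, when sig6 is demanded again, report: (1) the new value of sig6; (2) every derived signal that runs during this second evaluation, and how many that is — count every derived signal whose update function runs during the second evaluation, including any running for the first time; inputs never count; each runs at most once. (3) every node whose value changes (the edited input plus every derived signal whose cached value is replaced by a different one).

sig6 now evaluates to 48.
Run set: sig3, sig5, sig6 (3 run).
Changed values: src2, sig3, sig5, sig6.

Initial pass — values computed on the first demand:
  sig1 = mul(7, 7) = 49
  sig3 = add(49, 2) = 51
  sig5 = sub(51, 49) = 2
  sig6 = max2(51, 2) = 51

Second demand — change propagation:
  sig3: re-runs because src2 2->-1; new result 48.
  sig5: re-runs because sig3 51->48; new result -1.
  sig6: re-runs because sig3 51->48; sig5 2->-1; new result 48.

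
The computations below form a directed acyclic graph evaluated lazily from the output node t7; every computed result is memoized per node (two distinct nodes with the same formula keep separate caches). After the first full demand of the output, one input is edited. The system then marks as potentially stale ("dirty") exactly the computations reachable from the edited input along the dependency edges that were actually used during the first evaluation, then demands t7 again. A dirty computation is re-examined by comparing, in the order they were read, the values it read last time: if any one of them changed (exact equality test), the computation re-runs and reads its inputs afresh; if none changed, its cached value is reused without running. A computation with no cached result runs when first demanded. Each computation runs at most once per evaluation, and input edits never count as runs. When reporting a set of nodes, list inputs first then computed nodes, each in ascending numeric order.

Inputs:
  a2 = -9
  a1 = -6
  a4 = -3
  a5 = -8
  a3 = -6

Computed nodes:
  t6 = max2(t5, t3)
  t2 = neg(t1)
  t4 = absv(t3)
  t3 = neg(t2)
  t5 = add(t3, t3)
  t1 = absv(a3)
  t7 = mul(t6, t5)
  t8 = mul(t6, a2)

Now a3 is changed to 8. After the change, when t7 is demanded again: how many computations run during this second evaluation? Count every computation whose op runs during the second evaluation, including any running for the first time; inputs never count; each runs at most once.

First demand of the output computes:
  t1 = absv(-6) = 6
  t2 = neg(6) = -6
  t3 = neg(-6) = 6
  t5 = add(6, 6) = 12
  t6 = max2(12, 6) = 12
  t7 = mul(12, 12) = 144

After the edit, cleaning proceeds:
  t1: a read changed (a3 -6->8) — executes, giving 8.
  t2: a read changed (t1 6->8) — executes, giving -8.
  t3: a read changed (t2 -6->-8) — executes, giving 8.
  t5: a read changed (t3 6->8; t3 6->8) — executes, giving 16.
  t6: a read changed (t5 12->16; t3 6->8) — executes, giving 16.
  t7: a read changed (t6 12->16; t5 12->16) — executes, giving 256.

6 computations run: t1, t2, t3, t5, t6, t7.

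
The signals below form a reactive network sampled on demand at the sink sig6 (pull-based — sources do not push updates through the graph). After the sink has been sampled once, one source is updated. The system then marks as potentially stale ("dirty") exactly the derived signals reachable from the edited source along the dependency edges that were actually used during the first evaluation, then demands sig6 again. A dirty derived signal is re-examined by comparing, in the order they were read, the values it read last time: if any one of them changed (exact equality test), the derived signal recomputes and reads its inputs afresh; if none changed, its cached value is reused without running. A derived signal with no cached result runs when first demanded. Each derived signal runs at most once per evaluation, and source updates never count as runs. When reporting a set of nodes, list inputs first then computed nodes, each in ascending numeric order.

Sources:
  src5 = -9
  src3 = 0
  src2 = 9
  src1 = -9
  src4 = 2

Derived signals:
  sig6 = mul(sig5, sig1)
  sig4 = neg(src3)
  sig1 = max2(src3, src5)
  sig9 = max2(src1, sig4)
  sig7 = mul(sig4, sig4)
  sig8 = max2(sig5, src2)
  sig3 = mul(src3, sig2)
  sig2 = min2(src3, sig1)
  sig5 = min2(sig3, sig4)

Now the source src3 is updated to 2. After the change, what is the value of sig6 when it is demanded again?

Initial pass — values computed on the first demand:
  sig1 = max2(0, -9) = 0
  sig2 = min2(0, 0) = 0
  sig3 = mul(0, 0) = 0
  sig4 = neg(0) = 0
  sig5 = min2(0, 0) = 0
  sig6 = mul(0, 0) = 0

Second demand — change propagation:
  sig1: re-runs because src3 0->2; new result 2.
  sig2: re-runs because src3 0->2; sig1 0->2; new result 2.
  sig3: re-runs because src3 0->2; sig2 0->2; new result 4.
  sig4: re-runs because src3 0->2; new result -2.
  sig5: re-runs because sig3 0->4; sig4 0->-2; new result -2.
  sig6: re-runs because sig5 0->-2; sig1 0->2; new result -4.

sig6 now evaluates to -4.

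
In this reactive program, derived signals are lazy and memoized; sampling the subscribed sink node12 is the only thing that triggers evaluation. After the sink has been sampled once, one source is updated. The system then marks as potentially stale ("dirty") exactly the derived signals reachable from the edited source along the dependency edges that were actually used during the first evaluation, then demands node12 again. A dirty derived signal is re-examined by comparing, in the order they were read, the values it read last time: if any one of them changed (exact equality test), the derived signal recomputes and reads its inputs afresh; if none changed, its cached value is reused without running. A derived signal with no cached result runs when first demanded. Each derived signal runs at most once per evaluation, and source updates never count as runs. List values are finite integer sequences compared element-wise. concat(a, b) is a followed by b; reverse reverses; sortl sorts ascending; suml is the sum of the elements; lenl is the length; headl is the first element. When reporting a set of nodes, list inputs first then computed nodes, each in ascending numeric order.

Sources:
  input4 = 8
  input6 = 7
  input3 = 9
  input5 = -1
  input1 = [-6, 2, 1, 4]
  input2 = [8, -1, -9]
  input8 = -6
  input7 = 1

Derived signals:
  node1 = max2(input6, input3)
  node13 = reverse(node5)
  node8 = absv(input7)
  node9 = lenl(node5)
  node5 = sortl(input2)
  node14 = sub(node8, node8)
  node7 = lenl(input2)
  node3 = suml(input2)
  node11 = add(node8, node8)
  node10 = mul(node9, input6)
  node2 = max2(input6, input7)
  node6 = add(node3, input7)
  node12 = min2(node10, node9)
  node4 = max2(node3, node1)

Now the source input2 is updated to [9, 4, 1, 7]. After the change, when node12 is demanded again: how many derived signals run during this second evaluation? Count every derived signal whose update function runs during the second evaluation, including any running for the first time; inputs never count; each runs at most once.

First demand of the output computes:
  node5 = sortl([8, -1, -9]) = [-9, -1, 8]
  node9 = lenl([-9, -1, 8]) = 3
  node10 = mul(3, 7) = 21
  node12 = min2(21, 3) = 3

After the edit, cleaning proceeds:
  node5: a read changed (input2 [8, -1, -9]->[9, 4, 1, 7]) — executes, giving [1, 4, 7, 9].
  node9: a read changed (node5 [-9, -1, 8]->[1, 4, 7, 9]) — executes, giving 4.
  node10: a read changed (node9 3->4) — executes, giving 28.
  node12: a read changed (node10 21->28; node9 3->4) — executes, giving 4.

4 derived signals run: node5, node9, node10, node12.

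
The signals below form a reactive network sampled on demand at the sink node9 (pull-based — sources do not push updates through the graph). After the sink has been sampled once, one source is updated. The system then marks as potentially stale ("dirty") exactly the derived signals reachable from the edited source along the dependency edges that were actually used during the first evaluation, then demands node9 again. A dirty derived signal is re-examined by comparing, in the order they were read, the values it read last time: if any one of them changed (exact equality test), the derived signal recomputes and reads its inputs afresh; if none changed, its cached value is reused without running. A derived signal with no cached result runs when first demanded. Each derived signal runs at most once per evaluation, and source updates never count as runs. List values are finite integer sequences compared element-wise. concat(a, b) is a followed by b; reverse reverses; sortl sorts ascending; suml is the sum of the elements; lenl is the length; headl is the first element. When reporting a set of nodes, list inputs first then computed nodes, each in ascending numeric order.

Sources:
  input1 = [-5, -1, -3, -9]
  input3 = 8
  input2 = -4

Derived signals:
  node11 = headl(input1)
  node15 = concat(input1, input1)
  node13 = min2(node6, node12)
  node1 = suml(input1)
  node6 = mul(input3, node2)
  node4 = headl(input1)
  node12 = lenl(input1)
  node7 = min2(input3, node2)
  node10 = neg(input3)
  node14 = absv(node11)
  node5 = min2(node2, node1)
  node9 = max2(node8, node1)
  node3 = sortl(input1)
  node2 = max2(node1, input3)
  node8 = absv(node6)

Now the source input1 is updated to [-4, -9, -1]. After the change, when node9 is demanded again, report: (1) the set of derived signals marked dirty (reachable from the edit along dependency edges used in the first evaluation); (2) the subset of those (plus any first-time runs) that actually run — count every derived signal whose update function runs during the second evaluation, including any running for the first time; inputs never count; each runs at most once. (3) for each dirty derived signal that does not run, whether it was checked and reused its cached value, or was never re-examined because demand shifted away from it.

Dirty set: node1, node2, node6, node8, node9.
Run set: node1, node2, node9 (3 run).
Re-examined without running (cache reused): node6, node8.
The important point: at node6 every value read last time is unchanged, so the dirty flag clears without a run.

Initial pass — values computed on the first demand:
  node1 = suml([-5, -1, -3, -9]) = -18
  node2 = max2(-18, 8) = 8
  node6 = mul(8, 8) = 64
  node8 = absv(64) = 64
  node9 = max2(64, -18) = 64

Second demand — change propagation:
  node1: re-runs because input1 [-5, -1, -3, -9]->[-4, -9, -1]; new result -14.
  node2: re-runs because node1 -18->-14; new result 8 (unchanged).
  node6: re-examined; everything it read last time is the same (input3 unchanged, node2 unchanged) — cache 64 kept, no run.
  node8: re-examined; everything it read last time is the same (node6 unchanged) — cache 64 kept, no run.
  node9: re-runs because node1 -18->-14; new result 64 (unchanged).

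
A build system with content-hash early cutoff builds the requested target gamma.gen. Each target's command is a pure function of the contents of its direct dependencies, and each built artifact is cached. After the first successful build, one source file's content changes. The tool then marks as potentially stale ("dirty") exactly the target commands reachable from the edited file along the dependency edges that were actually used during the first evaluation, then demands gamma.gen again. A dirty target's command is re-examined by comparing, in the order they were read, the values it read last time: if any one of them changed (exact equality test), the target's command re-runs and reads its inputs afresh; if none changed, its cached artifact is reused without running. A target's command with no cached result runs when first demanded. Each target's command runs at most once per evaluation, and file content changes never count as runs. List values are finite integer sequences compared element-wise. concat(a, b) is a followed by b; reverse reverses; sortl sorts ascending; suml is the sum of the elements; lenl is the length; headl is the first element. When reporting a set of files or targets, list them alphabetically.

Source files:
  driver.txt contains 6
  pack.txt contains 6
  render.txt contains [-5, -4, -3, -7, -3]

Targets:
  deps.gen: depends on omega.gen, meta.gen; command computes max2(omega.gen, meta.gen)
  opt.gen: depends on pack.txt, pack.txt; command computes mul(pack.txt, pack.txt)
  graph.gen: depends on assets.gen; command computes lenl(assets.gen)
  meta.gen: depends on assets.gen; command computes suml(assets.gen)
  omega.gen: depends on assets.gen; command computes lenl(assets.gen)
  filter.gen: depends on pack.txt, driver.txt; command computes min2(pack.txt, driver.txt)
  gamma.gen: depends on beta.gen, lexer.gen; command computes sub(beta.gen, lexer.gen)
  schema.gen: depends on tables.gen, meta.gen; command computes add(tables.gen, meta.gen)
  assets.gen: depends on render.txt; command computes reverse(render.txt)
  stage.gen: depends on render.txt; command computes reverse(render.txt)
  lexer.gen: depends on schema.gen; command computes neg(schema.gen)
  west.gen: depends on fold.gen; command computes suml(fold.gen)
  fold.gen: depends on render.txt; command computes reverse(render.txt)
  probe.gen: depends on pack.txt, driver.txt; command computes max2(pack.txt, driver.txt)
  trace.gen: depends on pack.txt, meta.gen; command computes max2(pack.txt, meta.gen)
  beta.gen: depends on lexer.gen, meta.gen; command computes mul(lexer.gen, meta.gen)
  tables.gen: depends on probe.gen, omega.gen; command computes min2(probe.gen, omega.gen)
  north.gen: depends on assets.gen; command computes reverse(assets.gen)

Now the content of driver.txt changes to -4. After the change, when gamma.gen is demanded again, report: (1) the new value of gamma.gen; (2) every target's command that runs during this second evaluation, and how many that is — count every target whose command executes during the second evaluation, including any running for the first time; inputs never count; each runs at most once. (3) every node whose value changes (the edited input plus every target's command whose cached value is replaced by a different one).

New value of gamma.gen: -391.
Target commands that run: probe.gen — 1 in total.
Values that change: driver.txt.
Key observation: the change is absorbed at probe.gen — it re-runs but produces the same value, and the output's value is unchanged.

First evaluation (everything demanded from the output):
  assets.gen = reverse([-5, -4, -3, -7, -3]) = [-3, -7, -3, -4, -5]
  meta.gen = suml([-3, -7, -3, -4, -5]) = -22
  omega.gen = lenl([-3, -7, -3, -4, -5]) = 5
  probe.gen = max2(6, 6) = 6
  tables.gen = min2(6, 5) = 5
  schema.gen = add(5, -22) = -17
  lexer.gen = neg(-17) = 17
  beta.gen = mul(17, -22) = -374
  gamma.gen = sub(-374, 17) = -391

Propagation after the edit:
  probe.gen: runs — driver.txt 6->-4; result 6 (same value as before).
  tables.gen: checked — values it read are unchanged (probe.gen unchanged, omega.gen unchanged); reused cached 5 without running.
  schema.gen: checked — values it read are unchanged (tables.gen unchanged, meta.gen unchanged); reused cached -17 without running.
  lexer.gen: checked — values it read are unchanged (schema.gen unchanged); reused cached 17 without running.
  beta.gen: checked — values it read are unchanged (lexer.gen unchanged, meta.gen unchanged); reused cached -374 without running.
  gamma.gen: checked — values it read are unchanged (beta.gen unchanged, lexer.gen unchanged); reused cached -391 without running.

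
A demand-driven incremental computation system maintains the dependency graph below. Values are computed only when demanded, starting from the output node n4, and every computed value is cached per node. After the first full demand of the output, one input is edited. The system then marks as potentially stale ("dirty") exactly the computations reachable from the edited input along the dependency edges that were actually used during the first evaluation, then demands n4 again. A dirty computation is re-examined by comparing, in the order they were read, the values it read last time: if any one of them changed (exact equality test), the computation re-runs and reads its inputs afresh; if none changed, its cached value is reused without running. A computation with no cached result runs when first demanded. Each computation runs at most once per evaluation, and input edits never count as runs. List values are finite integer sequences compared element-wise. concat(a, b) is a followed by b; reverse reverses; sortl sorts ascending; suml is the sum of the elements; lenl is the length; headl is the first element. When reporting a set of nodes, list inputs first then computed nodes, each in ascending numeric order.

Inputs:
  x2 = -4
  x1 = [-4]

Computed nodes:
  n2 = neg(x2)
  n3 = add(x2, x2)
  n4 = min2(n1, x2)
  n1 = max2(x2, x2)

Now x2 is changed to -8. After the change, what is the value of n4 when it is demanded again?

New value of n4: -8.

First evaluation (everything demanded from the output):
  n1 = max2(-4, -4) = -4
  n4 = min2(-4, -4) = -4

Propagation after the edit:
  n1: runs — x2 -4->-8; x2 -4->-8; result -8.
  n4: runs — n1 -4->-8; x2 -4->-8; result -8.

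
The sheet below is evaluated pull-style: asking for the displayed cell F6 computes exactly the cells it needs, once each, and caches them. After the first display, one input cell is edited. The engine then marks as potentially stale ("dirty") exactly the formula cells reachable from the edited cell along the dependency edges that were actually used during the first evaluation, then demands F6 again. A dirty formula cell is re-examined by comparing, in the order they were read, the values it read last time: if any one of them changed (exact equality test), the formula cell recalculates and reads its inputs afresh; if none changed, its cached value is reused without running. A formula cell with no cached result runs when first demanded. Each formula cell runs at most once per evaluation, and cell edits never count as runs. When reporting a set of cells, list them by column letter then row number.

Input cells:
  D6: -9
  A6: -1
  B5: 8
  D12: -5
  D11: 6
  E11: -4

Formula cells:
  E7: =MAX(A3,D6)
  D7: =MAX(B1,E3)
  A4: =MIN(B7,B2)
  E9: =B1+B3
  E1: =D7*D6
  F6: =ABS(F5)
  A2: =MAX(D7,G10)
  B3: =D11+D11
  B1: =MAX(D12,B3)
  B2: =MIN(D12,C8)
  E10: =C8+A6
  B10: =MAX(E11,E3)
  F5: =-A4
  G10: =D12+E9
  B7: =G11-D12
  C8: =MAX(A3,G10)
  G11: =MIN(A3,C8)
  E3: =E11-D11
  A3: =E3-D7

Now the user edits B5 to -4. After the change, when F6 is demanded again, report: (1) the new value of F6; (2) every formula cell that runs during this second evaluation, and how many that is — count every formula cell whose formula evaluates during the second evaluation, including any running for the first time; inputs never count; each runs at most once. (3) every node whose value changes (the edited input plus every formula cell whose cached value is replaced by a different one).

Demanding F6 again yields 17.
0 formula cells run: none.
The nodes whose values change: B5.
Note the shortcut — nothing in the graph depends on B5 at all, so no recomputation happens.

First demand of the output computes:
  B3 = 6 + 6 = 12
  B1 = MAX(-5, 12) = 12
  E3 = -4 - 6 = -10
  D7 = MAX(12, -10) = 12
  A3 = -10 - 12 = -22
  E9 = 12 + 12 = 24
  G10 = -5 + 24 = 19
  C8 = MAX(-22, 19) = 19
  B2 = MIN(-5, 19) = -5
  G11 = MIN(-22, 19) = -22
  B7 = -22 - -5 = -17
  A4 = MIN(-17, -5) = -17
  F5 = -(-17) = 17
  F6 = ABS(17) = 17

After the edit, cleaning proceeds:
  no node depends on B5 at all; the second demand re-runs nothing.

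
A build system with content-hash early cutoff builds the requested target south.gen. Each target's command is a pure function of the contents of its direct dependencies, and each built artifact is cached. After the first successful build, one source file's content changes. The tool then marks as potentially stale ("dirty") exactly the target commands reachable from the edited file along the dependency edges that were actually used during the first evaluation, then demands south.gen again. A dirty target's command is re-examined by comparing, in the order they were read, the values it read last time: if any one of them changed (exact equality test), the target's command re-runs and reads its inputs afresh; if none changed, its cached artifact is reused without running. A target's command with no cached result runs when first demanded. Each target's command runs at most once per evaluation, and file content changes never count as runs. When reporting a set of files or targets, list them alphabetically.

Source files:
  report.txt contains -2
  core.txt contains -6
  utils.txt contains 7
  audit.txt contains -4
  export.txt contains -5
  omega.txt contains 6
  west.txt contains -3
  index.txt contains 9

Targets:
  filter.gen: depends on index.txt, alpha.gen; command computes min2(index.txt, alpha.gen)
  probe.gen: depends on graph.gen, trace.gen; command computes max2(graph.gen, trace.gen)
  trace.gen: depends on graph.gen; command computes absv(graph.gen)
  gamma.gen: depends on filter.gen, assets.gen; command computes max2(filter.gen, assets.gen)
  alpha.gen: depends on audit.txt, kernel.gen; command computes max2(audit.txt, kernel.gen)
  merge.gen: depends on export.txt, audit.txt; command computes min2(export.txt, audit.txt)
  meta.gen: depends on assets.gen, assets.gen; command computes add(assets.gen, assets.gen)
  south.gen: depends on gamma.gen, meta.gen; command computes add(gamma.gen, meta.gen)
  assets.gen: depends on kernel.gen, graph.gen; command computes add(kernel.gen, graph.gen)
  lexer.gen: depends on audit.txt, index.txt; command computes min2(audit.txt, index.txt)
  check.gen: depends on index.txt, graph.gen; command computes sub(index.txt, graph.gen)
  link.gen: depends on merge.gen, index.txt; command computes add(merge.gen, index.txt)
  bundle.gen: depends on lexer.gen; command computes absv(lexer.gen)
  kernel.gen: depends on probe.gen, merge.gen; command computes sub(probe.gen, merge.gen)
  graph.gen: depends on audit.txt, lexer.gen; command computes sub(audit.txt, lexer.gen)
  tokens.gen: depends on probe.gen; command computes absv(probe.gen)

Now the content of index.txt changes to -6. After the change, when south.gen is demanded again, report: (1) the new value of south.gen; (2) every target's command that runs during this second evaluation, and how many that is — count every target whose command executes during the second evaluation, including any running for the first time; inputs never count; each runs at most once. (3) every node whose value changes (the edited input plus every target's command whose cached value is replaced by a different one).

First evaluation (everything demanded from the output):
  lexer.gen = min2(-4, 9) = -4
  graph.gen = sub(-4, -4) = 0
  merge.gen = min2(-5, -4) = -5
  trace.gen = absv(0) = 0
  probe.gen = max2(0, 0) = 0
  kernel.gen = sub(0, -5) = 5
  alpha.gen = max2(-4, 5) = 5
  assets.gen = add(5, 0) = 5
  filter.gen = min2(9, 5) = 5
  gamma.gen = max2(5, 5) = 5
  meta.gen = add(5, 5) = 10
  south.gen = add(5, 10) = 15

Propagation after the edit:
  lexer.gen: runs — index.txt 9->-6; result -6.
  graph.gen: runs — lexer.gen -4->-6; result 2.
  trace.gen: runs — graph.gen 0->2; result 2.
  probe.gen: runs — graph.gen 0->2; trace.gen 0->2; result 2.
  kernel.gen: runs — probe.gen 0->2; result 7.
  alpha.gen: runs — kernel.gen 5->7; result 7.
  assets.gen: runs — kernel.gen 5->7; graph.gen 0->2; result 9.
  filter.gen: runs — index.txt 9->-6; alpha.gen 5->7; result -6.
  gamma.gen: runs — filter.gen 5->-6; assets.gen 5->9; result 9.
  meta.gen: runs — assets.gen 5->9; assets.gen 5->9; result 18.
  south.gen: runs — gamma.gen 5->9; meta.gen 10->18; result 27.

New value of south.gen: 27.
Target commands that run: alpha.gen, assets.gen, filter.gen, gamma.gen, graph.gen, kernel.gen, lexer.gen, meta.gen, probe.gen, south.gen, trace.gen — 11 in total.
Values that change: alpha.gen, assets.gen, filter.gen, gamma.gen, graph.gen, index.txt, kernel.gen, lexer.gen, meta.gen, probe.gen, south.gen, trace.gen.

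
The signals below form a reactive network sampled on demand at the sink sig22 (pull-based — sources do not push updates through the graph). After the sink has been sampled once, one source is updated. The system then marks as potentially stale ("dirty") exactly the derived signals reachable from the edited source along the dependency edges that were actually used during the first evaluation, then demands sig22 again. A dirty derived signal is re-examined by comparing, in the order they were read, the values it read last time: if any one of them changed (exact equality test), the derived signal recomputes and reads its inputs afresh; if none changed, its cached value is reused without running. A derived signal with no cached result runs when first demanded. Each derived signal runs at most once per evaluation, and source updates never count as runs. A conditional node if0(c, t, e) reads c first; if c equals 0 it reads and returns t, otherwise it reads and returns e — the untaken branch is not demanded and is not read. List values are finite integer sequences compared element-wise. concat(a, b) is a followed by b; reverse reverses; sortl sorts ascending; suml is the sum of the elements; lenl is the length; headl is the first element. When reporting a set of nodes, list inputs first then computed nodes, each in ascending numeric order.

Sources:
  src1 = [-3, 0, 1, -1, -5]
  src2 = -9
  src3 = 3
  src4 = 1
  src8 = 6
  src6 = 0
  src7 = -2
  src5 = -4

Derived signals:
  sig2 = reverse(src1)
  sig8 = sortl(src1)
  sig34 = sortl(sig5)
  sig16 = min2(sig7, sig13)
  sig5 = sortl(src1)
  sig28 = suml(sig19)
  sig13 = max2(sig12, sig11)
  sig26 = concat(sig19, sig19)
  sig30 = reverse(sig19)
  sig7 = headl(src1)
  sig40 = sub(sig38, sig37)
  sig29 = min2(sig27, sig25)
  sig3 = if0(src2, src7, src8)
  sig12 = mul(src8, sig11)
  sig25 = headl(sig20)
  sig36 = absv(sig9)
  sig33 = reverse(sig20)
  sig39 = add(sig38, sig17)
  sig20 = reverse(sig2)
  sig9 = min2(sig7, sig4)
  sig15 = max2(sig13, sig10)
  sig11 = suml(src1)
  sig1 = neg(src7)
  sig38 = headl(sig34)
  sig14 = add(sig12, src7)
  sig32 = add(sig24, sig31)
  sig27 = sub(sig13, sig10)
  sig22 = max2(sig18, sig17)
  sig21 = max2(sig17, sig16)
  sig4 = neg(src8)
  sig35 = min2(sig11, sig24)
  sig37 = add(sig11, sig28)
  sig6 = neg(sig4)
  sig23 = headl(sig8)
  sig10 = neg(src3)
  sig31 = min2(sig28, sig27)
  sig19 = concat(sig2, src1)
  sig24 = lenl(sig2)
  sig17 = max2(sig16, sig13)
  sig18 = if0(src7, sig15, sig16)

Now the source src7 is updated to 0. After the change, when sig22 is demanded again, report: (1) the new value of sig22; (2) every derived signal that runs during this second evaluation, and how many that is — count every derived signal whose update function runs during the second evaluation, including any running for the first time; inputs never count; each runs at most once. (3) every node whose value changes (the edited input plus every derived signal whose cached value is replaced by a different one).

Initial pass — values computed on the first demand:
  sig7 = headl([-3, 0, 1, -1, -5]) = -3
  sig11 = suml([-3, 0, 1, -1, -5]) = -8
  sig12 = mul(6, -8) = -48
  sig13 = max2(-48, -8) = -8
  sig16 = min2(-3, -8) = -8
  sig17 = max2(-8, -8) = -8
  sig18 = if0(src7=-2 -> else branch sig16) = -8
  sig22 = max2(-8, -8) = -8

Second demand — change propagation:
  sig10: newly demanded (no cache) — executes and yields -3.
  sig15: newly demanded (no cache) — executes and yields -3.
  sig18: re-runs because src7 -2->0; new result -3.
  sig22: re-runs because sig18 -8->-3; new result -3.

The important point: the flipped condition pulls in fresh nodes; sig10, sig15 run for the first time.

sig22 now evaluates to -3.
Run set: sig10, sig15, sig18, sig22 (4 run).
Changed values: src7, sig18, sig22.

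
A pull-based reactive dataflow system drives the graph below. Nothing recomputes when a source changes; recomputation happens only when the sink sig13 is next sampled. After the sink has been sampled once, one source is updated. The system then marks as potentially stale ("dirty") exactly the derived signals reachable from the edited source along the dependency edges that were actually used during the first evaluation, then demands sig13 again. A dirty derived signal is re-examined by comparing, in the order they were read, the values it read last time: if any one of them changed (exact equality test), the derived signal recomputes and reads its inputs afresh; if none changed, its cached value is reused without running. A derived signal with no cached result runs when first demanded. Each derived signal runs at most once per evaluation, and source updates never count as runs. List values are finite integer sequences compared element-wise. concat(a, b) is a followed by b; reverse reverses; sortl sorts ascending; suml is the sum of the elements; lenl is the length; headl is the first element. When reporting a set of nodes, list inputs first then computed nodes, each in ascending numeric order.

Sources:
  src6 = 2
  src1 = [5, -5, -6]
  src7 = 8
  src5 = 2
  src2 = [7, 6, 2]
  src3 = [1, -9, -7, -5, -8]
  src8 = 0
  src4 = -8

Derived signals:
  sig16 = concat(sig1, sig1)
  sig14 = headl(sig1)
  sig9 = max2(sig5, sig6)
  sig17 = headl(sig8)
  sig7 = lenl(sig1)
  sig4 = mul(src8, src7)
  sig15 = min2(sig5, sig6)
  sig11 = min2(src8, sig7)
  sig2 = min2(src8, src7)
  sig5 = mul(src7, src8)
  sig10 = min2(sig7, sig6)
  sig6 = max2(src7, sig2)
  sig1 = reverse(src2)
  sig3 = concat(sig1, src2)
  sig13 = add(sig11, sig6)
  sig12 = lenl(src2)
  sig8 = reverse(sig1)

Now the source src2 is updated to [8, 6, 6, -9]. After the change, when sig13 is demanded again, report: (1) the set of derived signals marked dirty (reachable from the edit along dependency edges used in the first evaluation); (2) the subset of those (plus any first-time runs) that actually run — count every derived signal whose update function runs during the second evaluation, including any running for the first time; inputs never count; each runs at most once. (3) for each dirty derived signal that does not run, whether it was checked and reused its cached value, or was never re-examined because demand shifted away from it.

First evaluation (everything demanded from the output):
  sig1 = reverse([7, 6, 2]) = [2, 6, 7]
  sig2 = min2(0, 8) = 0
  sig6 = max2(8, 0) = 8
  sig7 = lenl([2, 6, 7]) = 3
  sig11 = min2(0, 3) = 0
  sig13 = add(0, 8) = 8

Propagation after the edit:
  sig1: runs — src2 [7, 6, 2]->[8, 6, 6, -9]; result [-9, 6, 6, 8].
  sig7: runs — sig1 [2, 6, 7]->[-9, 6, 6, 8]; result 4.
  sig11: runs — sig7 3->4; result 0 (same value as before).
  sig13: checked — values it read are unchanged (sig11 unchanged, sig6 unchanged); reused cached 8 without running.

Key observation: the change is absorbed at sig11 — it re-runs but produces the same value, and the output's value is unchanged.

Marked dirty: sig1, sig7, sig11, sig13.
Derived signals that run: sig1, sig7, sig11 — 3 in total.
Checked but reused from cache: sig13.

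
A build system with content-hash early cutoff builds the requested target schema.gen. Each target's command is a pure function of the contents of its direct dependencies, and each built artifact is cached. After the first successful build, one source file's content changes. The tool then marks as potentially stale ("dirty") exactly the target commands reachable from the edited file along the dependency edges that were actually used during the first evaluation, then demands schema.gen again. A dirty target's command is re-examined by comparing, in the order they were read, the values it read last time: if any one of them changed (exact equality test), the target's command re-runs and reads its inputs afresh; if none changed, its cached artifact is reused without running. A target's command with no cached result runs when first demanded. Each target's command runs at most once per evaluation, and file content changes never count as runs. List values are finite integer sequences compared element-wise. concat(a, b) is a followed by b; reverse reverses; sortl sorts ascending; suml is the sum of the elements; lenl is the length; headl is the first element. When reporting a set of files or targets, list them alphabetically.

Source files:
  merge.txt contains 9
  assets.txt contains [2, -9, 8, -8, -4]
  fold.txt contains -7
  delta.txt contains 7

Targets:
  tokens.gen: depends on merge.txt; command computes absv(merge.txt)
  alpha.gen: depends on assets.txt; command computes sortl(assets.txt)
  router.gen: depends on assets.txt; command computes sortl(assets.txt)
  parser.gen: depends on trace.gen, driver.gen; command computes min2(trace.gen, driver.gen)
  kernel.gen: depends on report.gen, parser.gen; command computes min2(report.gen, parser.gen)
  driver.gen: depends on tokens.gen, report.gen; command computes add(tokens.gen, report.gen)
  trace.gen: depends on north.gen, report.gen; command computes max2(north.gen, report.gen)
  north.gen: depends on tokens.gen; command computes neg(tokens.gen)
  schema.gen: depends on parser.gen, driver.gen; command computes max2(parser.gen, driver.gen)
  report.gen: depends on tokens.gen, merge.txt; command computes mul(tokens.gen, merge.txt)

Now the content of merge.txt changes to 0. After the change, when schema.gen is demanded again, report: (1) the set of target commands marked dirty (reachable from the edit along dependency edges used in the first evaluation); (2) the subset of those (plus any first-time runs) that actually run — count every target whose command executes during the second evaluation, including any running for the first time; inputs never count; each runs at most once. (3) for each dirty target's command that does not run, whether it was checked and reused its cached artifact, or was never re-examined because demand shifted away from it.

First evaluation (everything demanded from the output):
  tokens.gen = absv(9) = 9
  north.gen = neg(9) = -9
  report.gen = mul(9, 9) = 81
  driver.gen = add(9, 81) = 90
  trace.gen = max2(-9, 81) = 81
  parser.gen = min2(81, 90) = 81
  schema.gen = max2(81, 90) = 90

Propagation after the edit:
  tokens.gen: runs — merge.txt 9->0; result 0.
  north.gen: runs — tokens.gen 9->0; result 0.
  report.gen: runs — tokens.gen 9->0; merge.txt 9->0; result 0.
  driver.gen: runs — tokens.gen 9->0; report.gen 81->0; result 0.
  trace.gen: runs — north.gen -9->0; report.gen 81->0; result 0.
  parser.gen: runs — trace.gen 81->0; driver.gen 90->0; result 0.
  schema.gen: runs — parser.gen 81->0; driver.gen 90->0; result 0.

Marked dirty: driver.gen, north.gen, parser.gen, report.gen, schema.gen, tokens.gen, trace.gen.
Target commands that run: driver.gen, north.gen, parser.gen, report.gen, schema.gen, tokens.gen, trace.gen — 7 in total.
Every dirty target's command ran.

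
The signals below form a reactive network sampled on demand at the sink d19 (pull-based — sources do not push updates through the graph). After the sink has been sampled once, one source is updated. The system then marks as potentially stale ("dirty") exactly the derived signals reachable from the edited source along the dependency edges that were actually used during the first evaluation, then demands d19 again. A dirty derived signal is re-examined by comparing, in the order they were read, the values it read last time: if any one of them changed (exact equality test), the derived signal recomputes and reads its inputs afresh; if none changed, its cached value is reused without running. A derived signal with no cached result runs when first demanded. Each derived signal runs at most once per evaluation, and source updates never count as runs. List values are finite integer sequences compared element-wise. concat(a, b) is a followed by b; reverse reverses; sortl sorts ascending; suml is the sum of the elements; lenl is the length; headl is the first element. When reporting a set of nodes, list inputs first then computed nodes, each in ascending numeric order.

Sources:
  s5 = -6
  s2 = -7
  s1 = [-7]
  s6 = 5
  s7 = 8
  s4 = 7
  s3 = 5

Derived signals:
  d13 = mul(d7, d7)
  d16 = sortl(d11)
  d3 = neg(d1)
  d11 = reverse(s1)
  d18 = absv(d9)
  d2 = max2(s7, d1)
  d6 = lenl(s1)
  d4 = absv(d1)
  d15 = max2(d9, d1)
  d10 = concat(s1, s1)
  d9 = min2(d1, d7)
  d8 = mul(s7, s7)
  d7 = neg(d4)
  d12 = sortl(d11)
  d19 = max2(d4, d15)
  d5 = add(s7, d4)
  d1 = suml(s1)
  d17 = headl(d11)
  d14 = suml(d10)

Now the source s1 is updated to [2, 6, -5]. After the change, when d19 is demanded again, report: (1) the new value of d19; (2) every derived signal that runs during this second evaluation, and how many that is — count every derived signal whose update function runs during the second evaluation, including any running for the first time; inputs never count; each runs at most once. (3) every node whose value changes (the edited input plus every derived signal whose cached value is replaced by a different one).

d19 now evaluates to 3.
Run set: d1, d4, d7, d9, d15, d19 (6 run).
Changed values: s1, d1, d4, d7, d9, d15, d19.

Initial pass — values computed on the first demand:
  d1 = suml([-7]) = -7
  d4 = absv(-7) = 7
  d7 = neg(7) = -7
  d9 = min2(-7, -7) = -7
  d15 = max2(-7, -7) = -7
  d19 = max2(7, -7) = 7

Second demand — change propagation:
  d1: re-runs because s1 [-7]->[2, 6, -5]; new result 3.
  d4: re-runs because d1 -7->3; new result 3.
  d7: re-runs because d4 7->3; new result -3.
  d9: re-runs because d1 -7->3; d7 -7->-3; new result -3.
  d15: re-runs because d9 -7->-3; d1 -7->3; new result 3.
  d19: re-runs because d4 7->3; d15 -7->3; new result 3.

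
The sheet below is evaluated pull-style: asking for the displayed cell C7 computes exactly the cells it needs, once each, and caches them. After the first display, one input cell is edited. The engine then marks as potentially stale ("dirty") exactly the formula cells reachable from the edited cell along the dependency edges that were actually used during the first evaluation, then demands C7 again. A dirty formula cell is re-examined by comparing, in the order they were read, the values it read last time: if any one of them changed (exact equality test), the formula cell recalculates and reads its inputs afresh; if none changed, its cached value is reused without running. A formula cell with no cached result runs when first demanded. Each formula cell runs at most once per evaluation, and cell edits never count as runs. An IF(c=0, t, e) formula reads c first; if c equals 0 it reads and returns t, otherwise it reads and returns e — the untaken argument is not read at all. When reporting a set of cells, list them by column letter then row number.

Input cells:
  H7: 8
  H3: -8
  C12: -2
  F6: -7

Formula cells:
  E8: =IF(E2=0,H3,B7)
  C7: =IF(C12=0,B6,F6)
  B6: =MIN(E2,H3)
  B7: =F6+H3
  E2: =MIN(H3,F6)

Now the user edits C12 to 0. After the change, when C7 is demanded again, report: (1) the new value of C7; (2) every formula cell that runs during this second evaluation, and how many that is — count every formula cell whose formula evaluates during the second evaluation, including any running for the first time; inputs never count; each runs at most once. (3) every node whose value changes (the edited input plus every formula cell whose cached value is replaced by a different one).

Demanding C7 again yields -8.
3 formula cells run: B6, C7, E2.
The nodes whose values change: C7, C12.
Note the branch switch — B6, E2 had no cache and run now for the first time.

First demand of the output computes:
  C7 = IF(C12=0: C12=-2 -> else branch F6) = -7

After the edit, cleaning proceeds:
  E2: had never run; runs now, result -8.
  B6: had never run; runs now, result -8.
  C7: a read changed (C12 -2->0) — executes, giving -8.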